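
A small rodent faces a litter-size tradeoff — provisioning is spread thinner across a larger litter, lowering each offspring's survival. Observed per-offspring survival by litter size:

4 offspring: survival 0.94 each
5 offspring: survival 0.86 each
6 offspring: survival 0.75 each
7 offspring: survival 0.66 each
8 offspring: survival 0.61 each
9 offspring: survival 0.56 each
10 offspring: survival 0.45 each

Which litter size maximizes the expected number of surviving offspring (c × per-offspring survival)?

Expected surviving offspring = c × s(c):
  c=4: 4 × 0.94 = 3.760
  c=5: 5 × 0.86 = 4.300
  c=6: 6 × 0.75 = 4.500
  c=7: 7 × 0.66 = 4.620
  c=8: 8 × 0.61 = 4.880
  c=9: 9 × 0.56 = 5.040
  c=10: 10 × 0.45 = 4.500
Maximum at c = 9 (5.040 surviving offspring).

9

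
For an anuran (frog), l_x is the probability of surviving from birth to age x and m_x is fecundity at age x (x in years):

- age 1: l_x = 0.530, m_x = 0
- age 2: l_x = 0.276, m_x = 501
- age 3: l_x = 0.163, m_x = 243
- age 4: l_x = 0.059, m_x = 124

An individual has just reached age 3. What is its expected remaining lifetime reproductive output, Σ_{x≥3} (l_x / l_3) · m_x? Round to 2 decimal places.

287.88

l_3 = 0.163. Conditional survival from age 3 to x is l_x / l_3.
  x=3: (0.163/0.163) × 243 = 243.0000
  x=4: (0.059/0.163) × 124 = 44.8834
Sum = 243.0000 + 44.8834 = 287.8834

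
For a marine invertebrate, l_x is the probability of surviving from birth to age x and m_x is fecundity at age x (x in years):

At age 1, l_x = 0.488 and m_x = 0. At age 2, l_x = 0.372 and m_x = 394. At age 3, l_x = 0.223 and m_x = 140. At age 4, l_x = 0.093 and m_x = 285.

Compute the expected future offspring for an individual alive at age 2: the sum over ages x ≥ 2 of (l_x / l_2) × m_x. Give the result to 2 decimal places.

549.17

l_2 = 0.372. Conditional survival from age 2 to x is l_x / l_2.
  x=2: (0.372/0.372) × 394 = 394.0000
  x=3: (0.223/0.372) × 140 = 83.9247
  x=4: (0.093/0.372) × 285 = 71.2500
Sum = 394.0000 + 83.9247 + 71.2500 = 549.1747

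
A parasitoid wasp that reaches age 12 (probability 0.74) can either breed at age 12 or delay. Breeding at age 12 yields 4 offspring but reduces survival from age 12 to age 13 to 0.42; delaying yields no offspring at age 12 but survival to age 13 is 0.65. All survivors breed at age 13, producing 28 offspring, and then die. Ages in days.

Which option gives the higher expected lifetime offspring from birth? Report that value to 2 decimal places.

13.47

breed at age 12: R₀ = 0.74 × (4 + 0.42 × 28) = 0.74 × 15.7600 = 11.6624
delay to age 13: R₀ = 0.74 × (0.65 × 28) = 0.74 × 18.2000 = 13.4680
Higher: delay to age 13 (13.4680).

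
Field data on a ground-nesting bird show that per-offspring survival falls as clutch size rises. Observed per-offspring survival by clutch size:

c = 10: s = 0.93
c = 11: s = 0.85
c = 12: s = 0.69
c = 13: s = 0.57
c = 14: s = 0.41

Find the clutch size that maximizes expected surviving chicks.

11

Expected surviving chicks = c × s(c):
  c=10: 10 × 0.93 = 9.300
  c=11: 11 × 0.85 = 9.350
  c=12: 12 × 0.69 = 8.280
  c=13: 13 × 0.57 = 7.410
  c=14: 14 × 0.41 = 5.740
Maximum at c = 11 (9.350 surviving chicks).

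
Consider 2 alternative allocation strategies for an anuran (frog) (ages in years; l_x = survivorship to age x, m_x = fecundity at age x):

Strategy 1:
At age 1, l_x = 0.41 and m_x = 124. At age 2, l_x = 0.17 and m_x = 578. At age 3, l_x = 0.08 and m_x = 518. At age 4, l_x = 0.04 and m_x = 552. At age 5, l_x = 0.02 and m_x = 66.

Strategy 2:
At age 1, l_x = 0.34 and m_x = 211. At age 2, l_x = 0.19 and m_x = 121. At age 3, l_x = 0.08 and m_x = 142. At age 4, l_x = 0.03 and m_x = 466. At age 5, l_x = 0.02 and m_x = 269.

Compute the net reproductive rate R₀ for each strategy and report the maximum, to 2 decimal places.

213.94

Strategy 1: R₀ = 0.41×124 + 0.17×578 + 0.08×518 + 0.04×552 + 0.02×66 = 213.9400
Strategy 2: R₀ = 0.34×211 + 0.19×121 + 0.08×142 + 0.03×466 + 0.02×269 = 125.4500
Highest R₀: strategy 1 with 213.9400.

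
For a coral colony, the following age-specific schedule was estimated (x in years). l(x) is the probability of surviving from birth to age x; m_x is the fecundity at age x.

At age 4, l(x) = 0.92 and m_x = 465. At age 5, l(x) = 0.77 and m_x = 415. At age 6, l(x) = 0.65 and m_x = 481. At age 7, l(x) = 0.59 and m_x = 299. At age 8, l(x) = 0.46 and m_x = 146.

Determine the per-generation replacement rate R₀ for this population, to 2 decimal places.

1303.57

R₀ = Σ l(x) m_x:
  age 4: 0.92 × 465 = 427.8000
  age 5: 0.77 × 415 = 319.5500
  age 6: 0.65 × 481 = 312.6500
  age 7: 0.59 × 299 = 176.4100
  age 8: 0.46 × 146 = 67.1600
R₀ = 427.8000 + 319.5500 + 312.6500 + 176.4100 + 67.1600 = 1303.5700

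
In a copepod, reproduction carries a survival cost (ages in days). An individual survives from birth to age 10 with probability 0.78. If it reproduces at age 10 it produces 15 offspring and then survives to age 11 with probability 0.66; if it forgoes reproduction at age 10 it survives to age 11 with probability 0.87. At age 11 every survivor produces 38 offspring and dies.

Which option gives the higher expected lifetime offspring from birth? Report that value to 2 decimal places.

31.26

breed at age 10: R₀ = 0.78 × (15 + 0.66 × 38) = 0.78 × 40.0800 = 31.2624
delay to age 11: R₀ = 0.78 × (0.87 × 38) = 0.78 × 33.0600 = 25.7868
Higher: breed at age 10 (31.2624).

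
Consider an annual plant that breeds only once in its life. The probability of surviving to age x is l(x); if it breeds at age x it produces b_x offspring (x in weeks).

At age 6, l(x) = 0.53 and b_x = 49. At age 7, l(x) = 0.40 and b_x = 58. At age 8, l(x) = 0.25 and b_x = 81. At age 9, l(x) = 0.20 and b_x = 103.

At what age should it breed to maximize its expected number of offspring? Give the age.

Expected offspring if breeding at age x = l(x) × b_x:
  age 6: 0.53 × 49 = 25.970
  age 7: 0.40 × 58 = 23.200
  age 8: 0.25 × 81 = 20.250
  age 9: 0.20 × 103 = 20.600
Maximum at age 6 (25.970).

6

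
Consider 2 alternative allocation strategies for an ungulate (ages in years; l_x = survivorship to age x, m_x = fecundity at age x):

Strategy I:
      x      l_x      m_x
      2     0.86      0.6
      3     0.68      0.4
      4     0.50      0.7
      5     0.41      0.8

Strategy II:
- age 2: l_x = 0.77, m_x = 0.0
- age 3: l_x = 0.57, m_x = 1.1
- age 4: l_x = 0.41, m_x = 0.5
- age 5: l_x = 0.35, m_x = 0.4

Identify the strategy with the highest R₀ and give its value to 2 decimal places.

Strategy I: R₀ = 0.86×0.6 + 0.68×0.4 + 0.50×0.7 + 0.41×0.8 = 1.4660
Strategy II: R₀ = 0.77×0.0 + 0.57×1.1 + 0.41×0.5 + 0.35×0.4 = 0.9720
Highest R₀: strategy I with 1.4660.

1.47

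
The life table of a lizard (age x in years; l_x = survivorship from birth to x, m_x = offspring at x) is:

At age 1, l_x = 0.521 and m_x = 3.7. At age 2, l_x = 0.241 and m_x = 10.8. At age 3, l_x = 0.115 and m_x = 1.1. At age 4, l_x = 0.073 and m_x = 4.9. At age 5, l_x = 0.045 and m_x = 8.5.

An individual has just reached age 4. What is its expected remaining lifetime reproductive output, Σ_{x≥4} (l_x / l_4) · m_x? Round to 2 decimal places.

10.14

l_4 = 0.073. Conditional survival from age 4 to x is l_x / l_4.
  x=4: (0.073/0.073) × 4.9 = 4.9000
  x=5: (0.045/0.073) × 8.5 = 5.2397
Sum = 4.9000 + 5.2397 = 10.1397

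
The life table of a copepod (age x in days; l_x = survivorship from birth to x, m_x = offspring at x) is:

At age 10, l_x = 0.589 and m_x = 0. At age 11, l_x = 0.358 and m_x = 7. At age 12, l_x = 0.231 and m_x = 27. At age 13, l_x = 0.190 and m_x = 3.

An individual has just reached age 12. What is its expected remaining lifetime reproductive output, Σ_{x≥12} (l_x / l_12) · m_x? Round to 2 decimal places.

29.47

l_12 = 0.231. Conditional survival from age 12 to x is l_x / l_12.
  x=12: (0.231/0.231) × 27 = 27.0000
  x=13: (0.190/0.231) × 3 = 2.4675
Sum = 27.0000 + 2.4675 = 29.4675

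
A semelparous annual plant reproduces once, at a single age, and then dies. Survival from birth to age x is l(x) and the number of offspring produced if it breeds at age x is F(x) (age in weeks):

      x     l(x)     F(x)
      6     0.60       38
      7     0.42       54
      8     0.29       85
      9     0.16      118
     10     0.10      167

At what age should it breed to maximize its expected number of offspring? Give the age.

8

Expected offspring if breeding at age x = l(x) × F(x):
  age 6: 0.60 × 38 = 22.800
  age 7: 0.42 × 54 = 22.680
  age 8: 0.29 × 85 = 24.650
  age 9: 0.16 × 118 = 18.880
  age 10: 0.10 × 167 = 16.700
Maximum at age 8 (24.650).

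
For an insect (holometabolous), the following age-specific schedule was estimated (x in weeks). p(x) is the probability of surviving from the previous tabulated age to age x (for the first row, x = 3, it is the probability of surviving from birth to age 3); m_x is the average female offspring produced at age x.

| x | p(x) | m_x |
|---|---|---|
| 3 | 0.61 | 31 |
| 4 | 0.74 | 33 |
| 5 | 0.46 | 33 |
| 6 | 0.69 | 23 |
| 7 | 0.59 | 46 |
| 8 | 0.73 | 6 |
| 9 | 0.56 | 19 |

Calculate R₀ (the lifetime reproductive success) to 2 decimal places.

48.87

Survivorship from birth: l_x = p_3·p_4·…·p_x.
  l_3 = 0.61000
  l_4 = 0.45140
  l_5 = 0.20764
  l_6 = 0.14327
  l_7 = 0.08453
  l_8 = 0.06171
  l_9 = 0.03456
R₀ = Σ l_x m_x:
  age 3: 0.61000 × 31 = 18.9100
  age 4: 0.45140 × 33 = 14.8962
  age 5: 0.20764 × 33 = 6.8521
  age 6: 0.14327 × 23 = 3.2952
  age 7: 0.08453 × 46 = 3.8884
  age 8: 0.06171 × 6 = 0.3703
  age 9: 0.03456 × 19 = 0.6566
R₀ = 18.9100 + 14.8962 + 6.8521 + 3.2952 + 3.8884 + 0.3703 + 0.6566 = 48.8688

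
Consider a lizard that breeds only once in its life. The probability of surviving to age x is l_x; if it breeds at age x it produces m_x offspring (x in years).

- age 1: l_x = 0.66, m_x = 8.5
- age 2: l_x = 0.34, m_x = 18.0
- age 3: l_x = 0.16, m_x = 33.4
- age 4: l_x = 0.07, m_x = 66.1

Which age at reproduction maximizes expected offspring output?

Expected offspring if breeding at age x = l_x × m_x:
  age 1: 0.66 × 8.5 = 5.610
  age 2: 0.34 × 18.0 = 6.120
  age 3: 0.16 × 33.4 = 5.344
  age 4: 0.07 × 66.1 = 4.627
Maximum at age 2 (6.120).

2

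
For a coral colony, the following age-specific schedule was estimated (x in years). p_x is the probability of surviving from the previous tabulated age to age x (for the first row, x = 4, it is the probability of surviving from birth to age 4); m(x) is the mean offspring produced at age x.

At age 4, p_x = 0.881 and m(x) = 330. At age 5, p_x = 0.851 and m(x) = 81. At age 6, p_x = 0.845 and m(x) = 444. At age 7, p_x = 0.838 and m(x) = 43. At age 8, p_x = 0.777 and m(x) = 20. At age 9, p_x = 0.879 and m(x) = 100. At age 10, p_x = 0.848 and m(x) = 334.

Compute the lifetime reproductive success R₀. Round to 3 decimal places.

Survivorship from birth: l_x = p_4·p_5·…·p_x.
  l_4 = 0.88100
  l_5 = 0.74973
  l_6 = 0.63352
  l_7 = 0.53089
  l_8 = 0.41250
  l_9 = 0.36259
  l_10 = 0.30748
R₀ = Σ l_x m(x):
  age 4: 0.88100 × 330 = 290.7300
  age 5: 0.74973 × 81 = 60.7281
  age 6: 0.63352 × 444 = 281.2829
  age 7: 0.53089 × 43 = 22.8283
  age 8: 0.41250 × 20 = 8.2500
  age 9: 0.36259 × 100 = 36.2590
  age 10: 0.30748 × 334 = 102.6983
R₀ = 290.7300 + 60.7281 + 281.2829 + 22.8283 + 8.2500 + 36.2590 + 102.6983 = 802.7766

802.777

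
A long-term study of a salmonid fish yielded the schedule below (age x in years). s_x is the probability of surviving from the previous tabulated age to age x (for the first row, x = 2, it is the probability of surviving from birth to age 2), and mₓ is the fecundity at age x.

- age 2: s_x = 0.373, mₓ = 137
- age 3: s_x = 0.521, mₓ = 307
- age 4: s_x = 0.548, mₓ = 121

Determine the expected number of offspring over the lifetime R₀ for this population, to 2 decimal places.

Survivorship from birth: l_x = s_2·s_3·…·s_x.
  l_2 = 0.37300
  l_3 = 0.19433
  l_4 = 0.10649
R₀ = Σ l_x mₓ:
  age 2: 0.37300 × 137 = 51.1010
  age 3: 0.19433 × 307 = 59.6593
  age 4: 0.10649 × 121 = 12.8853
R₀ = 51.1010 + 59.6593 + 12.8853 = 123.6456

123.65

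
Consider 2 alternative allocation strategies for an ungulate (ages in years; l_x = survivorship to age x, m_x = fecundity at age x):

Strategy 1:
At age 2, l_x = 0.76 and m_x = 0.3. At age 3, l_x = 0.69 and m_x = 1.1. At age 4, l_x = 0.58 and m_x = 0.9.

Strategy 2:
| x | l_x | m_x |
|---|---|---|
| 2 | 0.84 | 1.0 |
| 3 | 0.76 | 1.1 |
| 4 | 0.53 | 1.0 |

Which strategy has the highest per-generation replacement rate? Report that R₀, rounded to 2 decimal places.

Strategy 1: R₀ = 0.76×0.3 + 0.69×1.1 + 0.58×0.9 = 1.5090
Strategy 2: R₀ = 0.84×1.0 + 0.76×1.1 + 0.53×1.0 = 2.2060
Highest R₀: strategy 2 with 2.2060.

2.21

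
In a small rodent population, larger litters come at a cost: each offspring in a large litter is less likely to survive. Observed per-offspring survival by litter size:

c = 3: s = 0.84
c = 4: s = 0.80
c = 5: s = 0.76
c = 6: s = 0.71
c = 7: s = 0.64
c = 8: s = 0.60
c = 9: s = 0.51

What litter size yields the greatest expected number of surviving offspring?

Expected surviving offspring = c × s(c):
  c=3: 3 × 0.84 = 2.520
  c=4: 4 × 0.80 = 3.200
  c=5: 5 × 0.76 = 3.800
  c=6: 6 × 0.71 = 4.260
  c=7: 7 × 0.64 = 4.480
  c=8: 8 × 0.60 = 4.800
  c=9: 9 × 0.51 = 4.590
Maximum at c = 8 (4.800 surviving offspring).

8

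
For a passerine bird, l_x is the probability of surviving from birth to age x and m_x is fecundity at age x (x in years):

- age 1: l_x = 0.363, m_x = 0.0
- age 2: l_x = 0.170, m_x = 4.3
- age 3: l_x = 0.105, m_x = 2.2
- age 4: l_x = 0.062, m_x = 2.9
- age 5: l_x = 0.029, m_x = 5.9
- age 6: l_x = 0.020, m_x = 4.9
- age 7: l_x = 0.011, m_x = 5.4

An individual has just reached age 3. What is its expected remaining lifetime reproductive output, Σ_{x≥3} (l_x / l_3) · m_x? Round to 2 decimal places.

7.04

l_3 = 0.105. Conditional survival from age 3 to x is l_x / l_3.
  x=3: (0.105/0.105) × 2.2 = 2.2000
  x=4: (0.062/0.105) × 2.9 = 1.7124
  x=5: (0.029/0.105) × 5.9 = 1.6295
  x=6: (0.020/0.105) × 4.9 = 0.9333
  x=7: (0.011/0.105) × 5.4 = 0.5657
Sum = 2.2000 + 1.7124 + 1.6295 + 0.9333 + 0.5657 = 7.0410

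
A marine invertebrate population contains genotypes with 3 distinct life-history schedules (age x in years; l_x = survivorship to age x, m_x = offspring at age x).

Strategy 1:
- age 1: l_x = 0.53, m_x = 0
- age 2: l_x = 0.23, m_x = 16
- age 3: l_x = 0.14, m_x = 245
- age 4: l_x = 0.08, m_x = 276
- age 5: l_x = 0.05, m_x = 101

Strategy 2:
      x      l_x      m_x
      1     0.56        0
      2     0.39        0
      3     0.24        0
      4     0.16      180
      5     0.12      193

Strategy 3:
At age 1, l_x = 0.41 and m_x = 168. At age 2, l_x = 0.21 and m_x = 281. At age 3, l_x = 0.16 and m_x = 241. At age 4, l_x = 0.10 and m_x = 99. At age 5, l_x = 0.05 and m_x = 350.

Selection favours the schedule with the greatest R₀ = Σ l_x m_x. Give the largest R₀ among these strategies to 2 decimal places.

193.85

Strategy 1: R₀ = 0.53×0 + 0.23×16 + 0.14×245 + 0.08×276 + 0.05×101 = 65.1100
Strategy 2: R₀ = 0.56×0 + 0.39×0 + 0.24×0 + 0.16×180 + 0.12×193 = 51.9600
Strategy 3: R₀ = 0.41×168 + 0.21×281 + 0.16×241 + 0.10×99 + 0.05×350 = 193.8500
Highest R₀: strategy 3 with 193.8500.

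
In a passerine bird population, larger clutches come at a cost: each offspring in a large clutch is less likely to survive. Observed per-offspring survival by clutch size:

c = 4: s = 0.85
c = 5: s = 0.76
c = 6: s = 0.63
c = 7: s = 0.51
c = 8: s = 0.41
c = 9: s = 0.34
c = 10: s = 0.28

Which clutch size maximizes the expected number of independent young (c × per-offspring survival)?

Expected independent young = c × s(c):
  c=4: 4 × 0.85 = 3.400
  c=5: 5 × 0.76 = 3.800
  c=6: 6 × 0.63 = 3.780
  c=7: 7 × 0.51 = 3.570
  c=8: 8 × 0.41 = 3.280
  c=9: 9 × 0.34 = 3.060
  c=10: 10 × 0.28 = 2.800
Maximum at c = 5 (3.800 independent young).

5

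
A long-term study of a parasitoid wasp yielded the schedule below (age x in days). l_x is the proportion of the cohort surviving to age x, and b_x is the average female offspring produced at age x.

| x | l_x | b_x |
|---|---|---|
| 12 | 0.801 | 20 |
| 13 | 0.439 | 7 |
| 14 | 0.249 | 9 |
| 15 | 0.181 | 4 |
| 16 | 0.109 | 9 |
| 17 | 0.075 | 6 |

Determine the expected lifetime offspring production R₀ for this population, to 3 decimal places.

23.489

R₀ = Σ l_x b_x:
  age 12: 0.801 × 20 = 16.0200
  age 13: 0.439 × 7 = 3.0730
  age 14: 0.249 × 9 = 2.2410
  age 15: 0.181 × 4 = 0.7240
  age 16: 0.109 × 9 = 0.9810
  age 17: 0.075 × 6 = 0.4500
R₀ = 16.0200 + 3.0730 + 2.2410 + 0.7240 + 0.9810 + 0.4500 = 23.4890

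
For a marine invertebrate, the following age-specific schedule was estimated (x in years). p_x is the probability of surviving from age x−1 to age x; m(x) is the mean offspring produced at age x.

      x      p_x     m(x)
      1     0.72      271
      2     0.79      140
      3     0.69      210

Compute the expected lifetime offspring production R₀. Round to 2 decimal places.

357.17

Survivorship from birth: l_x = p_1·p_2·…·p_x.
  l_1 = 0.72000
  l_2 = 0.56880
  l_3 = 0.39247
R₀ = Σ l_x m(x):
  age 1: 0.72000 × 271 = 195.1200
  age 2: 0.56880 × 140 = 79.6320
  age 3: 0.39247 × 210 = 82.4187
R₀ = 195.1200 + 79.6320 + 82.4187 = 357.1707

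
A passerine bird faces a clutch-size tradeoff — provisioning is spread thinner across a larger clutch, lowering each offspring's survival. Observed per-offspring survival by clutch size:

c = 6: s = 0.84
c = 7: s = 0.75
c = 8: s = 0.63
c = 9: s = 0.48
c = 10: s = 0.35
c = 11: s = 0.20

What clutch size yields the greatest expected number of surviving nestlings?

Expected surviving nestlings = c × s(c):
  c=6: 6 × 0.84 = 5.040
  c=7: 7 × 0.75 = 5.250
  c=8: 8 × 0.63 = 5.040
  c=9: 9 × 0.48 = 4.320
  c=10: 10 × 0.35 = 3.500
  c=11: 11 × 0.20 = 2.200
Maximum at c = 7 (5.250 surviving nestlings).

7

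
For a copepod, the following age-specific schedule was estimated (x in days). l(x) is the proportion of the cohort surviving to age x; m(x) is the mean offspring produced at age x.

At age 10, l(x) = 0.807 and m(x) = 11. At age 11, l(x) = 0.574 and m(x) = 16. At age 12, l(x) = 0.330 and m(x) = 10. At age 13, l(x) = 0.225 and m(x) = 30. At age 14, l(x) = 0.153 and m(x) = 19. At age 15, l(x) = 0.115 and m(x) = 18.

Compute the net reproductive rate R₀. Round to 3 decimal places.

33.088

R₀ = Σ l(x) m(x):
  age 10: 0.807 × 11 = 8.8770
  age 11: 0.574 × 16 = 9.1840
  age 12: 0.330 × 10 = 3.3000
  age 13: 0.225 × 30 = 6.7500
  age 14: 0.153 × 19 = 2.9070
  age 15: 0.115 × 18 = 2.0700
R₀ = 8.8770 + 9.1840 + 3.3000 + 6.7500 + 2.9070 + 2.0700 = 33.0880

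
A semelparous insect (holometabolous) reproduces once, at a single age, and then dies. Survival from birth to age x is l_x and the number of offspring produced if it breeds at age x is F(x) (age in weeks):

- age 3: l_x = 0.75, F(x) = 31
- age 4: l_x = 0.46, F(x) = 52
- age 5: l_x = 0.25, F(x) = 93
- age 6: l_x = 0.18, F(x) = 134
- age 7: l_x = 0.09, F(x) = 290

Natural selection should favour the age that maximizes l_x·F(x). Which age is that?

Expected offspring if breeding at age x = l_x × F(x):
  age 3: 0.75 × 31 = 23.250
  age 4: 0.46 × 52 = 23.920
  age 5: 0.25 × 93 = 23.250
  age 6: 0.18 × 134 = 24.120
  age 7: 0.09 × 290 = 26.100
Maximum at age 7 (26.100).

7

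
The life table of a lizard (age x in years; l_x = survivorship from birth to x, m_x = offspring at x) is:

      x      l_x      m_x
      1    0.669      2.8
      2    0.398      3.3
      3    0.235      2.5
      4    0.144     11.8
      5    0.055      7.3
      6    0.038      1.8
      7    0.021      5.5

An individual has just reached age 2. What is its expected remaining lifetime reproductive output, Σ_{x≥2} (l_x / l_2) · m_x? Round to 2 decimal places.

l_2 = 0.398. Conditional survival from age 2 to x is l_x / l_2.
  x=2: (0.398/0.398) × 3.3 = 3.3000
  x=3: (0.235/0.398) × 2.5 = 1.4761
  x=4: (0.144/0.398) × 11.8 = 4.2693
  x=5: (0.055/0.398) × 7.3 = 1.0088
  x=6: (0.038/0.398) × 1.8 = 0.1719
  x=7: (0.021/0.398) × 5.5 = 0.2902
Sum = 3.3000 + 1.4761 + 4.2693 + 1.0088 + 0.1719 + 0.2902 = 10.5163

10.52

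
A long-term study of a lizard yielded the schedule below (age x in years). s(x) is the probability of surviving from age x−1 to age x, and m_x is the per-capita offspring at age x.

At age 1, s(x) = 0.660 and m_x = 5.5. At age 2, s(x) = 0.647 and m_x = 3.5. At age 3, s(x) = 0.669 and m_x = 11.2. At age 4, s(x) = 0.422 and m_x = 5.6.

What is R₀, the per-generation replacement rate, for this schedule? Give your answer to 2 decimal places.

Survivorship from birth: l_x = s_1·s_2·…·s_x.
  l_1 = 0.66000
  l_2 = 0.42702
  l_3 = 0.28568
  l_4 = 0.12056
R₀ = Σ l_x m_x:
  age 1: 0.66000 × 5.5 = 3.6300
  age 2: 0.42702 × 3.5 = 1.4946
  age 3: 0.28568 × 11.2 = 3.1996
  age 4: 0.12056 × 5.6 = 0.6751
R₀ = 3.6300 + 1.4946 + 3.1996 + 0.6751 = 8.9993

9.00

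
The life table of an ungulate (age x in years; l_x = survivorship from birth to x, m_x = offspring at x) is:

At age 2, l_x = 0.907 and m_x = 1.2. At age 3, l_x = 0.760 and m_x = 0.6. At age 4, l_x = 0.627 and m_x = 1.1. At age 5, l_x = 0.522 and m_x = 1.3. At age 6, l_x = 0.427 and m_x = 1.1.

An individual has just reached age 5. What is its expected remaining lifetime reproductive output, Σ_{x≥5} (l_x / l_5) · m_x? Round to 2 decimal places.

2.20

l_5 = 0.522. Conditional survival from age 5 to x is l_x / l_5.
  x=5: (0.522/0.522) × 1.3 = 1.3000
  x=6: (0.427/0.522) × 1.1 = 0.8998
Sum = 1.3000 + 0.8998 = 2.1998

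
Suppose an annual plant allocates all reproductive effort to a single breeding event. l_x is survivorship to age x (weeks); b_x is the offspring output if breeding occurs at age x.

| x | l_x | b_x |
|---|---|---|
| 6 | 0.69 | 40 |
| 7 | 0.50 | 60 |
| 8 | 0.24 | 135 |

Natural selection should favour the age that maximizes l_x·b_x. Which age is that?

Expected offspring if breeding at age x = l_x × b_x:
  age 6: 0.69 × 40 = 27.600
  age 7: 0.50 × 60 = 30.000
  age 8: 0.24 × 135 = 32.400
Maximum at age 8 (32.400).

8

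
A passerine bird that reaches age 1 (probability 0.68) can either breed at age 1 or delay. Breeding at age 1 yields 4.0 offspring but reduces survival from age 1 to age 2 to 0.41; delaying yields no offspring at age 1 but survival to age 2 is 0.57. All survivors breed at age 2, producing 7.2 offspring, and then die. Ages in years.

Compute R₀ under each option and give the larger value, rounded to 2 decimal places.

4.73

breed at age 1: R₀ = 0.68 × (4.0 + 0.41 × 7.2) = 0.68 × 6.9520 = 4.7274
delay to age 2: R₀ = 0.68 × (0.57 × 7.2) = 0.68 × 4.1040 = 2.7907
Higher: breed at age 1 (4.7274).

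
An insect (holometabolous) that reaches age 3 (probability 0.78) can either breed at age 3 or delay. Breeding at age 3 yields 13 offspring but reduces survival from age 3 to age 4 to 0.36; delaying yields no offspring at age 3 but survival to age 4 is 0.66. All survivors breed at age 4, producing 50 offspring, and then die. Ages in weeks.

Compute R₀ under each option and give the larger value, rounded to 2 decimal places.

breed at age 3: R₀ = 0.78 × (13 + 0.36 × 50) = 0.78 × 31.0000 = 24.1800
delay to age 4: R₀ = 0.78 × (0.66 × 50) = 0.78 × 33.0000 = 25.7400
Higher: delay to age 4 (25.7400).

25.74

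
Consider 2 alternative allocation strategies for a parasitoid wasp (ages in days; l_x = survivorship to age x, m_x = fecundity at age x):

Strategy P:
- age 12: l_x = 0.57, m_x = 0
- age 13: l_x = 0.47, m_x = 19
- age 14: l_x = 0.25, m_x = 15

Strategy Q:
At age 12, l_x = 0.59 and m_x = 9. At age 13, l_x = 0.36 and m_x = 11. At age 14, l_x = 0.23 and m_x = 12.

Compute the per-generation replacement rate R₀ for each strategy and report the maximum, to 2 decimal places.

Strategy P: R₀ = 0.57×0 + 0.47×19 + 0.25×15 = 12.6800
Strategy Q: R₀ = 0.59×9 + 0.36×11 + 0.23×12 = 12.0300
Highest R₀: strategy P with 12.6800.

12.68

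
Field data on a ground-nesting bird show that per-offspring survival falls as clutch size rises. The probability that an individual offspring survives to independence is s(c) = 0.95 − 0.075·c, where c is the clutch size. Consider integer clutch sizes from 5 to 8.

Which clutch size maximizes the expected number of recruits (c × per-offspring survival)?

Expected recruits = c × s(c):
  c=5: 5 × 0.575 = 2.875
  c=6: 6 × 0.500 = 3.000
  c=7: 7 × 0.425 = 2.975
  c=8: 8 × 0.350 = 2.800
Maximum at c = 6 (3.000 recruits).

6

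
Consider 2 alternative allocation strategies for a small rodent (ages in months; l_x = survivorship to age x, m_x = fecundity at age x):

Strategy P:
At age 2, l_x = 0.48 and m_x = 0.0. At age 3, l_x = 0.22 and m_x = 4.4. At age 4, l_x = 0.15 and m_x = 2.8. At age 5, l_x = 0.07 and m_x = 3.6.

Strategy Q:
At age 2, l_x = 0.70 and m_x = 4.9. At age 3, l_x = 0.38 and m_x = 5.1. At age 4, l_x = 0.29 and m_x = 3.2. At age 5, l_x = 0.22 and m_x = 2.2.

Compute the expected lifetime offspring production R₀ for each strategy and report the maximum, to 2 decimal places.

6.78

Strategy P: R₀ = 0.48×0.0 + 0.22×4.4 + 0.15×2.8 + 0.07×3.6 = 1.6400
Strategy Q: R₀ = 0.70×4.9 + 0.38×5.1 + 0.29×3.2 + 0.22×2.2 = 6.7800
Highest R₀: strategy Q with 6.7800.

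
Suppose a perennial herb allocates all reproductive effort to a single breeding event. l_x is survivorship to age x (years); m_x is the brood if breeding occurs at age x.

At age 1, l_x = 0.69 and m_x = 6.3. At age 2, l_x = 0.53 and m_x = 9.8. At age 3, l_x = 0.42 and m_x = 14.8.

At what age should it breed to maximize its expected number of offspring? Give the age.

3

Expected offspring if breeding at age x = l_x × m_x:
  age 1: 0.69 × 6.3 = 4.347
  age 2: 0.53 × 9.8 = 5.194
  age 3: 0.42 × 14.8 = 6.216
Maximum at age 3 (6.216).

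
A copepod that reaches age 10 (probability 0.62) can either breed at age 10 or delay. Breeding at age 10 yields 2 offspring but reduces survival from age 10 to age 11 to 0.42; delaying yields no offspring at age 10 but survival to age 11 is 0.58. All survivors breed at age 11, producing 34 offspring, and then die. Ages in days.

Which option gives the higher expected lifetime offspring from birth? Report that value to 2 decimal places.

breed at age 10: R₀ = 0.62 × (2 + 0.42 × 34) = 0.62 × 16.2800 = 10.0936
delay to age 11: R₀ = 0.62 × (0.58 × 34) = 0.62 × 19.7200 = 12.2264
Higher: delay to age 11 (12.2264).

12.23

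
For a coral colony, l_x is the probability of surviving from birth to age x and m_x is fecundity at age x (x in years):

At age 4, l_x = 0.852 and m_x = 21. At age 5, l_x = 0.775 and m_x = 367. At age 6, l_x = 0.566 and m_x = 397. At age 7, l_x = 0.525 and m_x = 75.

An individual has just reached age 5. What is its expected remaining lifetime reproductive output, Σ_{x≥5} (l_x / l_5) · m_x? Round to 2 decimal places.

707.74

l_5 = 0.775. Conditional survival from age 5 to x is l_x / l_5.
  x=5: (0.775/0.775) × 367 = 367.0000
  x=6: (0.566/0.775) × 397 = 289.9381
  x=7: (0.525/0.775) × 75 = 50.8065
Sum = 367.0000 + 289.9381 + 50.8065 = 707.7445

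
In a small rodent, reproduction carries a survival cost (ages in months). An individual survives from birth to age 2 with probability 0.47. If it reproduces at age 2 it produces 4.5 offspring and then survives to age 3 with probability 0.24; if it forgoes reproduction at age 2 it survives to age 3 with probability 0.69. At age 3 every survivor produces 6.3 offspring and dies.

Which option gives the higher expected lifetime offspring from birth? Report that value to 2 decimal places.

2.83

breed at age 2: R₀ = 0.47 × (4.5 + 0.24 × 6.3) = 0.47 × 6.0120 = 2.8256
delay to age 3: R₀ = 0.47 × (0.69 × 6.3) = 0.47 × 4.3470 = 2.0431
Higher: breed at age 2 (2.8256).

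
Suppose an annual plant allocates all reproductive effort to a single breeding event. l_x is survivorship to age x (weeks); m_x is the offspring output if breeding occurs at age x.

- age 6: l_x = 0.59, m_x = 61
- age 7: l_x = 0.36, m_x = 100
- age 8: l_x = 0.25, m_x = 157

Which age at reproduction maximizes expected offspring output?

8

Expected offspring if breeding at age x = l_x × m_x:
  age 6: 0.59 × 61 = 35.990
  age 7: 0.36 × 100 = 36.000
  age 8: 0.25 × 157 = 39.250
Maximum at age 8 (39.250).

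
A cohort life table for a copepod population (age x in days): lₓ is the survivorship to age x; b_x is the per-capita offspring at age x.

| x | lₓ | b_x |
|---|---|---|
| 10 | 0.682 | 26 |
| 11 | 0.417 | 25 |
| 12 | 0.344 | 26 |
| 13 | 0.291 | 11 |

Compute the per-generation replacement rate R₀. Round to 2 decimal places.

40.30

R₀ = Σ lₓ b_x:
  age 10: 0.682 × 26 = 17.7320
  age 11: 0.417 × 25 = 10.4250
  age 12: 0.344 × 26 = 8.9440
  age 13: 0.291 × 11 = 3.2010
R₀ = 17.7320 + 10.4250 + 8.9440 + 3.2010 = 40.3020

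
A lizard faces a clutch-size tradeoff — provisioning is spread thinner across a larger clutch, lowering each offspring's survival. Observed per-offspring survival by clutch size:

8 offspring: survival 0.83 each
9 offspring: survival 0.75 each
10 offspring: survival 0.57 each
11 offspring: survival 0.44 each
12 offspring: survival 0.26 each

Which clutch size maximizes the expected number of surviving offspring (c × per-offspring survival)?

Expected surviving offspring = c × s(c):
  c=8: 8 × 0.83 = 6.640
  c=9: 9 × 0.75 = 6.750
  c=10: 10 × 0.57 = 5.700
  c=11: 11 × 0.44 = 4.840
  c=12: 12 × 0.26 = 3.120
Maximum at c = 9 (6.750 surviving offspring).

9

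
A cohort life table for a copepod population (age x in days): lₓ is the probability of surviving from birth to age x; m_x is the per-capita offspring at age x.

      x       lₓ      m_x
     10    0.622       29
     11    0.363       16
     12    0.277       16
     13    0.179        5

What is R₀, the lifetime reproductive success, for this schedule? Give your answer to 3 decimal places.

R₀ = Σ lₓ m_x:
  age 10: 0.622 × 29 = 18.0380
  age 11: 0.363 × 16 = 5.8080
  age 12: 0.277 × 16 = 4.4320
  age 13: 0.179 × 5 = 0.8950
R₀ = 18.0380 + 5.8080 + 4.4320 + 0.8950 = 29.1730

29.173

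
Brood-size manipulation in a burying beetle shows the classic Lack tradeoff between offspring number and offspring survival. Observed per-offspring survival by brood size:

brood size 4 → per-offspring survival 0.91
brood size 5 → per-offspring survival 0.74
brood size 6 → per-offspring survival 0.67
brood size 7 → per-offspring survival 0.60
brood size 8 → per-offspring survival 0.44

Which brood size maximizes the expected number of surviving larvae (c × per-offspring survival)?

7

Expected surviving larvae = c × s(c):
  c=4: 4 × 0.91 = 3.640
  c=5: 5 × 0.74 = 3.700
  c=6: 6 × 0.67 = 4.020
  c=7: 7 × 0.60 = 4.200
  c=8: 8 × 0.44 = 3.520
Maximum at c = 7 (4.200 surviving larvae).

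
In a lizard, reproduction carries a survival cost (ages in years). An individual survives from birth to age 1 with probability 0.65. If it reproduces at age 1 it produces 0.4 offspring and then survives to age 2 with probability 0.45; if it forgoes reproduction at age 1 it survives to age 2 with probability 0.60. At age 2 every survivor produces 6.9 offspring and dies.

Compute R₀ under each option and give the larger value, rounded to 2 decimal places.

breed at age 1: R₀ = 0.65 × (0.4 + 0.45 × 6.9) = 0.65 × 3.5050 = 2.2783
delay to age 2: R₀ = 0.65 × (0.60 × 6.9) = 0.65 × 4.1400 = 2.6910
Higher: delay to age 2 (2.6910).

2.69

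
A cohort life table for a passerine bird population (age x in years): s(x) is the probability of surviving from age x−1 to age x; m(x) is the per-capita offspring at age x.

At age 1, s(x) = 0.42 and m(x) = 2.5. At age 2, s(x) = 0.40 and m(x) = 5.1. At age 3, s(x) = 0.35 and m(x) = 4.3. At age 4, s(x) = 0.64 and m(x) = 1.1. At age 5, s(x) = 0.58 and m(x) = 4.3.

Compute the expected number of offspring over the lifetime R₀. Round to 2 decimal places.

Survivorship from birth: l_x = s_1·s_2·…·s_x.
  l_1 = 0.42000
  l_2 = 0.16800
  l_3 = 0.05880
  l_4 = 0.03763
  l_5 = 0.02183
R₀ = Σ l_x m(x):
  age 1: 0.42000 × 2.5 = 1.0500
  age 2: 0.16800 × 5.1 = 0.8568
  age 3: 0.05880 × 4.3 = 0.2528
  age 4: 0.03763 × 1.1 = 0.0414
  age 5: 0.02183 × 4.3 = 0.0939
R₀ = 1.0500 + 0.8568 + 0.2528 + 0.0414 + 0.0939 = 2.2949

2.29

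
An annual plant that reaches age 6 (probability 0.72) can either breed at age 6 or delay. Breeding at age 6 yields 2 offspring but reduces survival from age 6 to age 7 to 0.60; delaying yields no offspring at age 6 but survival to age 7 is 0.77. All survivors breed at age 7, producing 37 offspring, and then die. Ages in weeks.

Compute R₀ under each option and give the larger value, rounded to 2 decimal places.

20.51

breed at age 6: R₀ = 0.72 × (2 + 0.60 × 37) = 0.72 × 24.2000 = 17.4240
delay to age 7: R₀ = 0.72 × (0.77 × 37) = 0.72 × 28.4900 = 20.5128
Higher: delay to age 7 (20.5128).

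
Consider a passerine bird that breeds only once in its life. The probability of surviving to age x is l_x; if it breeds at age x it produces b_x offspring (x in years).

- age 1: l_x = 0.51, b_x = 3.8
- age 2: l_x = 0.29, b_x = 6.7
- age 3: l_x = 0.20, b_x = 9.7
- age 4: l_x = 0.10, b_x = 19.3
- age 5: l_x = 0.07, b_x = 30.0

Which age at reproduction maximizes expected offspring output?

Expected offspring if breeding at age x = l_x × b_x:
  age 1: 0.51 × 3.8 = 1.938
  age 2: 0.29 × 6.7 = 1.943
  age 3: 0.20 × 9.7 = 1.940
  age 4: 0.10 × 19.3 = 1.930
  age 5: 0.07 × 30.0 = 2.100
Maximum at age 5 (2.100).

5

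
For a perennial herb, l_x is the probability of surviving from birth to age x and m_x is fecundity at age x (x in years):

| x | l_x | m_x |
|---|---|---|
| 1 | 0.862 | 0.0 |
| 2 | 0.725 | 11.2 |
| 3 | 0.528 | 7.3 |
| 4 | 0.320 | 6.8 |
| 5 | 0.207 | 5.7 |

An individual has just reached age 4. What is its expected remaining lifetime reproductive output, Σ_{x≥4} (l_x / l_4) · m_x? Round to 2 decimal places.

l_4 = 0.320. Conditional survival from age 4 to x is l_x / l_4.
  x=4: (0.320/0.320) × 6.8 = 6.8000
  x=5: (0.207/0.320) × 5.7 = 3.6872
Sum = 6.8000 + 3.6872 = 10.4872

10.49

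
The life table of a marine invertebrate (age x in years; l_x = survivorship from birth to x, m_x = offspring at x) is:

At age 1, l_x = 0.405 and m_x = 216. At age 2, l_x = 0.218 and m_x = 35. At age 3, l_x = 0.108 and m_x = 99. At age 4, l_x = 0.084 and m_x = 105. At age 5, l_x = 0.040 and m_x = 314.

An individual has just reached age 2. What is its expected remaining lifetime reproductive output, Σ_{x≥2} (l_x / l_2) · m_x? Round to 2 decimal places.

182.12

l_2 = 0.218. Conditional survival from age 2 to x is l_x / l_2.
  x=2: (0.218/0.218) × 35 = 35.0000
  x=3: (0.108/0.218) × 99 = 49.0459
  x=4: (0.084/0.218) × 105 = 40.4587
  x=5: (0.040/0.218) × 314 = 57.6147
Sum = 35.0000 + 49.0459 + 40.4587 + 57.6147 = 182.1193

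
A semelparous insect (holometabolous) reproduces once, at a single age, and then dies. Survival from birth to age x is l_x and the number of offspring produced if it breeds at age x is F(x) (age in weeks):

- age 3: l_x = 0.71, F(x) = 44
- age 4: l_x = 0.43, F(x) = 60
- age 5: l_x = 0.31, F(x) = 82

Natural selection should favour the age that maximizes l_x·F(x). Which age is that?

3

Expected offspring if breeding at age x = l_x × F(x):
  age 3: 0.71 × 44 = 31.240
  age 4: 0.43 × 60 = 25.800
  age 5: 0.31 × 82 = 25.420
Maximum at age 3 (31.240).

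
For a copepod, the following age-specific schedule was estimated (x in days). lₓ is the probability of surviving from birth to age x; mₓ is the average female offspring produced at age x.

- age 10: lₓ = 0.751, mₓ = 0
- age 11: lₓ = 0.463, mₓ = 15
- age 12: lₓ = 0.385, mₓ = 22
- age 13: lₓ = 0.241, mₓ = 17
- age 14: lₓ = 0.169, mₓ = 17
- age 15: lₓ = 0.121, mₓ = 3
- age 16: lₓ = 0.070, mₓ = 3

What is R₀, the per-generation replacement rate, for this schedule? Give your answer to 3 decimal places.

R₀ = Σ lₓ mₓ:
  age 10: 0.751 × 0 = 0.0000
  age 11: 0.463 × 15 = 6.9450
  age 12: 0.385 × 22 = 8.4700
  age 13: 0.241 × 17 = 4.0970
  age 14: 0.169 × 17 = 2.8730
  age 15: 0.121 × 3 = 0.3630
  age 16: 0.070 × 3 = 0.2100
R₀ = 0.0000 + 6.9450 + 8.4700 + 4.0970 + 2.8730 + 0.3630 + 0.2100 = 22.9580

22.958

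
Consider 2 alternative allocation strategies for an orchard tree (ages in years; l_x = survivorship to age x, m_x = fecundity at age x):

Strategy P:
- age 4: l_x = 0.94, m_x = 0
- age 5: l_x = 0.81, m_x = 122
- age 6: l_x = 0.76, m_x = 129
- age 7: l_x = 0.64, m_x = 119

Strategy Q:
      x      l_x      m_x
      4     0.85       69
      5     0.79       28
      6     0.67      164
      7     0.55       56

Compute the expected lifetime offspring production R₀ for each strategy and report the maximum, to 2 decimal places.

273.02

Strategy P: R₀ = 0.94×0 + 0.81×122 + 0.76×129 + 0.64×119 = 273.0200
Strategy Q: R₀ = 0.85×69 + 0.79×28 + 0.67×164 + 0.55×56 = 221.4500
Highest R₀: strategy P with 273.0200.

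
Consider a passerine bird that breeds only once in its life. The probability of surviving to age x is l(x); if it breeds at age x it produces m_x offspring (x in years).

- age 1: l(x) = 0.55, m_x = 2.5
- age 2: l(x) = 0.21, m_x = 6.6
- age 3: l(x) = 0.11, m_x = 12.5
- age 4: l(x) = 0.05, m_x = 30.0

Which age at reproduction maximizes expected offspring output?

4

Expected offspring if breeding at age x = l(x) × m_x:
  age 1: 0.55 × 2.5 = 1.375
  age 2: 0.21 × 6.6 = 1.386
  age 3: 0.11 × 12.5 = 1.375
  age 4: 0.05 × 30.0 = 1.500
Maximum at age 4 (1.500).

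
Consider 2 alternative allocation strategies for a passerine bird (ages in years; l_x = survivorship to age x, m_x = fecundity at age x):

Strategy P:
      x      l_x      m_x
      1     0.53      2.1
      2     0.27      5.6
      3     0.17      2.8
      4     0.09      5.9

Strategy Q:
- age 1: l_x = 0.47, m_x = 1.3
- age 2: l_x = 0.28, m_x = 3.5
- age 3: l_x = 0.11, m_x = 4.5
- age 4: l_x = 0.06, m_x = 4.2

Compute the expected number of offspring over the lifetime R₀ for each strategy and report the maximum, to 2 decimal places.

Strategy P: R₀ = 0.53×2.1 + 0.27×5.6 + 0.17×2.8 + 0.09×5.9 = 3.6320
Strategy Q: R₀ = 0.47×1.3 + 0.28×3.5 + 0.11×4.5 + 0.06×4.2 = 2.3380
Highest R₀: strategy P with 3.6320.

3.63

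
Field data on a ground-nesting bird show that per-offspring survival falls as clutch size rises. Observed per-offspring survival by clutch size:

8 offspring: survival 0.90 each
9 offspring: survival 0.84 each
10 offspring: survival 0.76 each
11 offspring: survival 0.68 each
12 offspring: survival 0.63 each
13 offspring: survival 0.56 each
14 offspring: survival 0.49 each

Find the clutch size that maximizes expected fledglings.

10

Expected fledglings = c × s(c):
  c=8: 8 × 0.90 = 7.200
  c=9: 9 × 0.84 = 7.560
  c=10: 10 × 0.76 = 7.600
  c=11: 11 × 0.68 = 7.480
  c=12: 12 × 0.63 = 7.560
  c=13: 13 × 0.56 = 7.280
  c=14: 14 × 0.49 = 6.860
Maximum at c = 10 (7.600 fledglings).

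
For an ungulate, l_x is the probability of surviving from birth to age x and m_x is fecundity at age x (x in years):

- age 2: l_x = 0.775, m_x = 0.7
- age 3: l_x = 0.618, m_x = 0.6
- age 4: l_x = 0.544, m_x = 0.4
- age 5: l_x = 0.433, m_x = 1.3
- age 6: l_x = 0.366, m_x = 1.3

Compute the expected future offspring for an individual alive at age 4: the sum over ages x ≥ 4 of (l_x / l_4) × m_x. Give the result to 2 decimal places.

l_4 = 0.544. Conditional survival from age 4 to x is l_x / l_4.
  x=4: (0.544/0.544) × 0.4 = 0.4000
  x=5: (0.433/0.544) × 1.3 = 1.0347
  x=6: (0.366/0.544) × 1.3 = 0.8746
Sum = 0.4000 + 1.0347 + 0.8746 = 2.3094

2.31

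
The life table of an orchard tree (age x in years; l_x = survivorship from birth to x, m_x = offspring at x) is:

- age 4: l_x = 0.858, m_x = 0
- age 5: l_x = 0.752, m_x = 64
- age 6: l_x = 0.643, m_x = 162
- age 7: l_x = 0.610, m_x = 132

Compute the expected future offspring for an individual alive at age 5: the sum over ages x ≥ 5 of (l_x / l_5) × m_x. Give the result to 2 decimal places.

309.59

l_5 = 0.752. Conditional survival from age 5 to x is l_x / l_5.
  x=5: (0.752/0.752) × 64 = 64.0000
  x=6: (0.643/0.752) × 162 = 138.5186
  x=7: (0.610/0.752) × 132 = 107.0745
Sum = 64.0000 + 138.5186 + 107.0745 = 309.5931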